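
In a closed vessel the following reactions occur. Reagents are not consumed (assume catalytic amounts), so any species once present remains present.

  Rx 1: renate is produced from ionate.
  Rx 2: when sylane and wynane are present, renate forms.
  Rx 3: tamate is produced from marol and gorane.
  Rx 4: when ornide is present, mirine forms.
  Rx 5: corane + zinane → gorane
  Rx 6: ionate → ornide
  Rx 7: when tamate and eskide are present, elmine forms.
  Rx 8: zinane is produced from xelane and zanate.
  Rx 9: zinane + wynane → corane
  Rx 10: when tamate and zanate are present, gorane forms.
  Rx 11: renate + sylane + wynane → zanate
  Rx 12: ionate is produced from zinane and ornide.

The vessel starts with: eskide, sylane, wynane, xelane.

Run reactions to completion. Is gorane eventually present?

sylane and wynane present → renate forms (Rx 2).
renate, sylane, and wynane present → zanate forms (Rx 11).
xelane and zanate present → zinane forms (Rx 8).
zinane and wynane present → corane forms (Rx 9).
corane and zinane present → gorane forms (Rx 5).

Yes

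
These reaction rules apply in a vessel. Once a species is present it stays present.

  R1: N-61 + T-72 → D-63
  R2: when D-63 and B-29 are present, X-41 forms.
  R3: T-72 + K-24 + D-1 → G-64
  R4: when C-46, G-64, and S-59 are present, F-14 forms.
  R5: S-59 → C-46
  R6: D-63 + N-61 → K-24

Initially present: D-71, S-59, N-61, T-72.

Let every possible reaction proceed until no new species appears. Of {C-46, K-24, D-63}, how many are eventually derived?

3

N-61 and T-72 present → D-63 forms (R1).
S-59 present → C-46 forms (R5).
D-63 and N-61 present → K-24 forms (R6).
C-46: reached.
K-24: reached.
D-63: reached.
All 3 are reached.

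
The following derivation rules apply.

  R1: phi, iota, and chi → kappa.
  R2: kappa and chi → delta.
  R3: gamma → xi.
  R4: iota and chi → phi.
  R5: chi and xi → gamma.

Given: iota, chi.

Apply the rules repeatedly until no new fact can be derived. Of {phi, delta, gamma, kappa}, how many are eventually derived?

From iota and chi, R4 gives phi.
From phi, iota, and chi, R1 gives kappa.
From kappa and chi, R2 gives delta.
phi: reached.
delta: reached.
gamma would need chi and xi (R5), but xi is never established.
kappa: reached.
Reached: phi, delta, and kappa — 3 of the 4.

3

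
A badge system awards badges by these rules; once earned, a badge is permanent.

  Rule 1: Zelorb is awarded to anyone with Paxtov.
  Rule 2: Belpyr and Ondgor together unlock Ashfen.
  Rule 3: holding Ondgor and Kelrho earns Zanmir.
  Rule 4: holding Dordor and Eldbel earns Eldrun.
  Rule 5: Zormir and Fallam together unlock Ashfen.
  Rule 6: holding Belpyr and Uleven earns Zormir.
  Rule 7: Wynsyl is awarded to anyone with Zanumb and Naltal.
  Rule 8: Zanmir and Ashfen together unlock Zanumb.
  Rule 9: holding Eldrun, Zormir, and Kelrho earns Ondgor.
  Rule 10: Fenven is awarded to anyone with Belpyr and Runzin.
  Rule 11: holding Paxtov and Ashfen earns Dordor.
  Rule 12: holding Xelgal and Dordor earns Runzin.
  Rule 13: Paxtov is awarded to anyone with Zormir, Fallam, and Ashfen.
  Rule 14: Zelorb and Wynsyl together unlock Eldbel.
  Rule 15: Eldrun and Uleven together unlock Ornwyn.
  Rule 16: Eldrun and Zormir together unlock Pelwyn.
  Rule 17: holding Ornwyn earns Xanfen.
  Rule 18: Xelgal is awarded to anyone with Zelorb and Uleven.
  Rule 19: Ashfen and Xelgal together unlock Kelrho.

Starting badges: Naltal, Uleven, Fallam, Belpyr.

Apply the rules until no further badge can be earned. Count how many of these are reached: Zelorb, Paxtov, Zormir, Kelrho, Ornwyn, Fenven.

5

With Belpyr and Uleven, Zormir is earned (Rule 6).
With Zormir and Fallam, Ashfen is earned (Rule 5).
With Zormir, Fallam, and Ashfen, Paxtov is earned (Rule 13).
With Paxtov and Ashfen, Dordor is earned (Rule 11).
With Paxtov, Zelorb is earned (Rule 1).
With Zelorb and Uleven, Xelgal is earned (Rule 18).
With Ashfen and Xelgal, Kelrho is earned (Rule 19).
With Xelgal and Dordor, Runzin is earned (Rule 12).
With Belpyr and Runzin, Fenven is earned (Rule 10).
Zelorb: reached.
Paxtov: reached.
Zormir: reached.
Kelrho: reached.
Ornwyn would need Eldrun and Uleven (Rule 15), but Eldrun is never earned.
Fenven: reached.
Reached: Zelorb, Paxtov, Zormir, Kelrho, and Fenven — 5 of the 6.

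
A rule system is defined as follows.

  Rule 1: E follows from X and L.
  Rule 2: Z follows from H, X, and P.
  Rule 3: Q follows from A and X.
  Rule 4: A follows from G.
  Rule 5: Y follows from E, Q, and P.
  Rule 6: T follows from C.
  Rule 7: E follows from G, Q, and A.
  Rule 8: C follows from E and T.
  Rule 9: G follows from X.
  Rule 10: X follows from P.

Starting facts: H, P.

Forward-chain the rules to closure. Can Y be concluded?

From P, Rule 10 gives X.
From X, Rule 9 gives G.
From G, Rule 4 gives A.
A and X hold, so Q follows (Rule 3).
G, Q, and A hold, so E follows (Rule 7).
E, Q, and P hold, so Y follows (Rule 5).

Yes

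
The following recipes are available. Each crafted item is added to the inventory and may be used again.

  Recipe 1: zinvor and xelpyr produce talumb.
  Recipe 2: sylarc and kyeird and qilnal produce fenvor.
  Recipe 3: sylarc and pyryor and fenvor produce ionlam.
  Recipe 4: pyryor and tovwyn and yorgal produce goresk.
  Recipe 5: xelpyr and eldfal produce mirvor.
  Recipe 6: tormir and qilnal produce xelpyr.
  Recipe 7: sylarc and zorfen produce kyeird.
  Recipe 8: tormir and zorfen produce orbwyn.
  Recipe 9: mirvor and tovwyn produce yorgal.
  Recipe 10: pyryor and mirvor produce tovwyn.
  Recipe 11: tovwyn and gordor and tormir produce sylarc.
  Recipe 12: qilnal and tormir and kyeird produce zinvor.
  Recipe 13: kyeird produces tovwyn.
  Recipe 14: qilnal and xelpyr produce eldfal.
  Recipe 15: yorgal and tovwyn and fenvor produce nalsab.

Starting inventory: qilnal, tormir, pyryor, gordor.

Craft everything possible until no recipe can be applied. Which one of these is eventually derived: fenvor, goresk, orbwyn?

Using Recipe 6, tormir and qilnal make xelpyr.
Using Recipe 14, qilnal and xelpyr make eldfal.
xelpyr and eldfal → mirvor (Recipe 5).
pyryor and mirvor → tovwyn (Recipe 10).
Using Recipe 9, mirvor and tovwyn make yorgal.
Using Recipe 4, pyryor, tovwyn, and yorgal make goresk.
orbwyn would need tormir and zorfen (Recipe 8), but zorfen is never obtained. fenvor would need sylarc, kyeird, and qilnal (Recipe 2), but kyeird is never obtained.

goresk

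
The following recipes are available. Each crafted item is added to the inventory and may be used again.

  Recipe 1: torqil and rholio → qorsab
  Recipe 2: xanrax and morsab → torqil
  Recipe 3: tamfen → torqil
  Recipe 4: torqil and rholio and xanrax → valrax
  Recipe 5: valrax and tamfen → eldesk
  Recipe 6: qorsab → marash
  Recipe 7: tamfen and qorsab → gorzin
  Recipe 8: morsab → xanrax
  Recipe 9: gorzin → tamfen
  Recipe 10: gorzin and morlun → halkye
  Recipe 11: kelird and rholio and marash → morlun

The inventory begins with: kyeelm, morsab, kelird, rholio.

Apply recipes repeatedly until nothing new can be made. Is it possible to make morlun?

Yes

Using Recipe 8, morsab makes xanrax.
Using Recipe 2, xanrax and morsab make torqil.
Using Recipe 1, torqil and rholio make qorsab.
Using Recipe 6, qorsab makes marash.
kelird and rholio and marash → morlun (Recipe 11).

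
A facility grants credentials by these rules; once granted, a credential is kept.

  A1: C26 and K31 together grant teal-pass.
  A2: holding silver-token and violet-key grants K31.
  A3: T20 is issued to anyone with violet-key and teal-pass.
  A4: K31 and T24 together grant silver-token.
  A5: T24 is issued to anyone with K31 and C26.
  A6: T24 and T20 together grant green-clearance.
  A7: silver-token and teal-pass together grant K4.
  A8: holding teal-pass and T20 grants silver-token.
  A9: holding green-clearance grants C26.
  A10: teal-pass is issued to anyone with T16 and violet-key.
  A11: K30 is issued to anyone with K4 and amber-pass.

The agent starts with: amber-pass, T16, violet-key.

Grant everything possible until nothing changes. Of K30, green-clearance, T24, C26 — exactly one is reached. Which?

Holding T16 and violet-key grants teal-pass (A10).
Holding violet-key and teal-pass grants T20 (A3).
Holding teal-pass and T20 grants silver-token (A8).
Holding silver-token and teal-pass grants K4 (A7).
Holding K4 and amber-pass grants K30 (A11).
C26 would need green-clearance (A9), but green-clearance is never granted. green-clearance would need T24 and T20 (A6), but T24 is never granted. T24 would need K31 and C26 (A5), but C26 is never granted.

K30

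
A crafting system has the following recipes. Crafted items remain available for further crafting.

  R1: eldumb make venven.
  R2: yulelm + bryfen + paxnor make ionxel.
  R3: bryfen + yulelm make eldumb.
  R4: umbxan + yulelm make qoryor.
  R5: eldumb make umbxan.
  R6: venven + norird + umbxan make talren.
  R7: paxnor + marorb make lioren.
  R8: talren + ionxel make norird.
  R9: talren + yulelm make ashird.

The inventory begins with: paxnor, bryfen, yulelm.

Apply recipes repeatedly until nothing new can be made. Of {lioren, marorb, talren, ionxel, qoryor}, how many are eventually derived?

2

yulelm + bryfen + paxnor → ionxel (R2).
Using R3, bryfen and yulelm make eldumb.
eldumb → umbxan (R5).
Using R4, umbxan and yulelm make qoryor.
lioren would need paxnor and marorb (R7), but marorb is never obtained.
No rule produces marorb, and it is not given.
talren would need venven, norird, and umbxan (R6), but norird is never obtained.
ionxel: reached.
qoryor: reached.
Reached: ionxel and qoryor — 2 of the 5.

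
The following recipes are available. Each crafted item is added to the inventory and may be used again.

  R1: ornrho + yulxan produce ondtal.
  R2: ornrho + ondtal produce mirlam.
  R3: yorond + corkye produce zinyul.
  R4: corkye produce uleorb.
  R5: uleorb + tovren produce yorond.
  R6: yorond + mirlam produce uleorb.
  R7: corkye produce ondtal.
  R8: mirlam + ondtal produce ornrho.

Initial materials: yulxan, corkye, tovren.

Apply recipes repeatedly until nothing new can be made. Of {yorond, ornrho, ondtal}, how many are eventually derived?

2

Using R4, corkye makes uleorb.
corkye → ondtal (R7).
uleorb + tovren → yorond (R5).
yorond: reached.
ornrho would need mirlam and ondtal (R8), but mirlam is never obtained.
ondtal: reached.
Reached: yorond and ondtal — 2 of the 3.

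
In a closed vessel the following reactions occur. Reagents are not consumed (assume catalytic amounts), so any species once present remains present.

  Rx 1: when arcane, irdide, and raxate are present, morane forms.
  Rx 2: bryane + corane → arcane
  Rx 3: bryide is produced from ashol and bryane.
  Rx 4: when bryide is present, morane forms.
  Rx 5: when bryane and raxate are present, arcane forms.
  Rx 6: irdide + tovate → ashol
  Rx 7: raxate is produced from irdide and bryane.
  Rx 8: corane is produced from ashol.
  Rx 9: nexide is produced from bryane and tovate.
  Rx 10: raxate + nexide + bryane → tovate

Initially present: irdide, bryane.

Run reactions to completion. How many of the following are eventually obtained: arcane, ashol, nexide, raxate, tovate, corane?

2

irdide and bryane present → raxate forms (Rx 7).
bryane and raxate present → arcane forms (Rx 5).
arcane: reached.
ashol would need irdide and tovate (Rx 6), but tovate never forms.
nexide would need bryane and tovate (Rx 9), but tovate never forms.
raxate: reached.
tovate would need raxate, nexide, and bryane (Rx 10), but nexide never forms.
corane would need ashol (Rx 8), but ashol never forms.
Reached: arcane and raxate — 2 of the 6.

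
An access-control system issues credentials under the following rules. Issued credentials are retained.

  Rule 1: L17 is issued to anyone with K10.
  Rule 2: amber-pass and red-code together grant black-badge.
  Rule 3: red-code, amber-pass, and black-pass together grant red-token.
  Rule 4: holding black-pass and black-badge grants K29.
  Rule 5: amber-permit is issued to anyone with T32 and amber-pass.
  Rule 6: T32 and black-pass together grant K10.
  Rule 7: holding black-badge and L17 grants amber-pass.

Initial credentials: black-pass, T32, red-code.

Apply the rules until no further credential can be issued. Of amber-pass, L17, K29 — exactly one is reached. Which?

Holding T32 and black-pass grants K10 (Rule 6).
Holding K10 grants L17 (Rule 1).
K29 would need black-pass and black-badge (Rule 4), but black-badge is never granted. amber-pass would need black-badge and L17 (Rule 7), but black-badge is never granted.

L17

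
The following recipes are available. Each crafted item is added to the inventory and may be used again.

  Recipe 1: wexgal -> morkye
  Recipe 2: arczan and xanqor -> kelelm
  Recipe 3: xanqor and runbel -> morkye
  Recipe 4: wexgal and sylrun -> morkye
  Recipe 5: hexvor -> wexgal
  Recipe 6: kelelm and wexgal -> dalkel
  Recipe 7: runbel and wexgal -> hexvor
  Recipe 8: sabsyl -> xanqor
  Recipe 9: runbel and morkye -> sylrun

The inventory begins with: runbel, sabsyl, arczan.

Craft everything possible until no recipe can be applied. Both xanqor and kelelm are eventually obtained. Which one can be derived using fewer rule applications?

xanqor

xanqor: sabsyl -> xanqor (Recipe 8). [1 rule application]
kelelm: sabsyl -> xanqor (Recipe 8). Using Recipe 2, arczan and xanqor make kelelm. [2 rule applications]
xanqor needs fewer.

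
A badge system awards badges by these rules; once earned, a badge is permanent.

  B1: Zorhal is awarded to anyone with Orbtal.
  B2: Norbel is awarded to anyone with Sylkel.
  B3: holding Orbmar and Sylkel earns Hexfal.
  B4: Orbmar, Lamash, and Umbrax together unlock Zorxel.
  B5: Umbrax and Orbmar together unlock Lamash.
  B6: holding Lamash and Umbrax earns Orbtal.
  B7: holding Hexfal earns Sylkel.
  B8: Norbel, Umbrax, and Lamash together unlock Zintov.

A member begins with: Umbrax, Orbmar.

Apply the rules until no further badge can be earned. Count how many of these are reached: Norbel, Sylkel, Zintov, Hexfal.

Norbel would need Sylkel (B2), but Sylkel is never earned.
Sylkel would need Hexfal (B7), but Hexfal is never earned.
Zintov would need Norbel, Umbrax, and Lamash (B8), but Norbel is never earned.
Hexfal would need Orbmar and Sylkel (B3), but Sylkel is never earned.
None of the 4 are reached.

0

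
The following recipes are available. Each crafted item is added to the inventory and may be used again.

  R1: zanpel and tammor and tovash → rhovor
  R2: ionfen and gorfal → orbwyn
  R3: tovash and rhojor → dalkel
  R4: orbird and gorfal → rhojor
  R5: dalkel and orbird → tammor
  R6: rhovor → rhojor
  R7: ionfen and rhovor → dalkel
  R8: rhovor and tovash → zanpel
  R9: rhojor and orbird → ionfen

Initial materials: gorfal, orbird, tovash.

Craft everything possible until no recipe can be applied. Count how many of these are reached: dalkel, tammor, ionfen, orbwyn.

4

orbird and gorfal → rhojor (R4).
Using R3, tovash and rhojor make dalkel.
rhojor and orbird → ionfen (R9).
Using R5, dalkel and orbird make tammor.
Using R2, ionfen and gorfal make orbwyn.
dalkel: reached.
tammor: reached.
ionfen: reached.
orbwyn: reached.
All 4 are reached.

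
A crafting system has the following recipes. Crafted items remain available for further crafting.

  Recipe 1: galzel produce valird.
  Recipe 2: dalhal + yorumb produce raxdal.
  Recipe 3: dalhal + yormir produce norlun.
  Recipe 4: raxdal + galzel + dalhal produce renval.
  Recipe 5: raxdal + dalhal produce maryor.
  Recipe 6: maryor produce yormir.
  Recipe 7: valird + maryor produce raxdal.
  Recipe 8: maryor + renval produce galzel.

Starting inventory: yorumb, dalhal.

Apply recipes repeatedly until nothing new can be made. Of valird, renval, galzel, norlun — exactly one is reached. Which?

Using Recipe 2, dalhal and yorumb make raxdal.
Using Recipe 5, raxdal and dalhal make maryor.
maryor → yormir (Recipe 6).
dalhal + yormir → norlun (Recipe 3).
valird would need galzel (Recipe 1), but galzel is never obtained. renval would need raxdal, galzel, and dalhal (Recipe 4), but galzel is never obtained. galzel would need maryor and renval (Recipe 8), but renval is never obtained.

norlun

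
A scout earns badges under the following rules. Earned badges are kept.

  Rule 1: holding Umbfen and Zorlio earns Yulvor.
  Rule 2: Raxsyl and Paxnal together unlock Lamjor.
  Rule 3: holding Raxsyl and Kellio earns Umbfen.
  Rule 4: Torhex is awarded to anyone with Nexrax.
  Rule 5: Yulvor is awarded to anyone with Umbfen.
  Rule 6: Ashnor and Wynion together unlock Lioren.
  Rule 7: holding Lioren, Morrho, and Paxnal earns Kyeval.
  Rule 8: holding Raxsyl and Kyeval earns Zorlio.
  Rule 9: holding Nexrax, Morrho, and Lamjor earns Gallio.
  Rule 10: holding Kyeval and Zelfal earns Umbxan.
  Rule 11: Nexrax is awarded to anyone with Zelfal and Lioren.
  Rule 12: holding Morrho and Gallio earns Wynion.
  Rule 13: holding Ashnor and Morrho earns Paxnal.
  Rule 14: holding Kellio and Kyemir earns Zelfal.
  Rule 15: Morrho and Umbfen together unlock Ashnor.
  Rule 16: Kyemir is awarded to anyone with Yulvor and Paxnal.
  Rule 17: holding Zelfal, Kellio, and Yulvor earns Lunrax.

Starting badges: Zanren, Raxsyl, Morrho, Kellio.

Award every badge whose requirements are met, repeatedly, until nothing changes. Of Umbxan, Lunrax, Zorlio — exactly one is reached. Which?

Lunrax

With Raxsyl and Kellio, Umbfen is earned (Rule 3).
With Morrho and Umbfen, Ashnor is earned (Rule 15).
With Umbfen, Yulvor is earned (Rule 5).
With Ashnor and Morrho, Paxnal is earned (Rule 13).
With Yulvor and Paxnal, Kyemir is earned (Rule 16).
With Kellio and Kyemir, Zelfal is earned (Rule 14).
With Zelfal, Kellio, and Yulvor, Lunrax is earned (Rule 17).
Umbxan would need Kyeval and Zelfal (Rule 10), but Kyeval is never earned. Zorlio would need Raxsyl and Kyeval (Rule 8), but Kyeval is never earned.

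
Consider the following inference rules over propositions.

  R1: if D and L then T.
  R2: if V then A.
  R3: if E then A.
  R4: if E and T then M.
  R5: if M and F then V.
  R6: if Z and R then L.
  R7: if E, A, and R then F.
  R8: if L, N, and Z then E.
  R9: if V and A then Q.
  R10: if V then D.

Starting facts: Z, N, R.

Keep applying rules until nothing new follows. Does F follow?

Yes

From Z and R, R6 gives L.
L, N, and Z hold, so E follows (R8).
From E, R3 gives A.
E, A, and R hold, so F follows (R7).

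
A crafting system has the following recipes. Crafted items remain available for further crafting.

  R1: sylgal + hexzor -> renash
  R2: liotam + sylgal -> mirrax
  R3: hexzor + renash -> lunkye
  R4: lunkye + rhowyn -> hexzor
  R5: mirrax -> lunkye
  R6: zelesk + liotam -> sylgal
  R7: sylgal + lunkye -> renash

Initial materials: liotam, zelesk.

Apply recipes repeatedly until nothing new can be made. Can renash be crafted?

Yes

Using R6, zelesk and liotam make sylgal.
Using R2, liotam and sylgal make mirrax.
mirrax -> lunkye (R5).
Using R7, sylgal and lunkye make renash.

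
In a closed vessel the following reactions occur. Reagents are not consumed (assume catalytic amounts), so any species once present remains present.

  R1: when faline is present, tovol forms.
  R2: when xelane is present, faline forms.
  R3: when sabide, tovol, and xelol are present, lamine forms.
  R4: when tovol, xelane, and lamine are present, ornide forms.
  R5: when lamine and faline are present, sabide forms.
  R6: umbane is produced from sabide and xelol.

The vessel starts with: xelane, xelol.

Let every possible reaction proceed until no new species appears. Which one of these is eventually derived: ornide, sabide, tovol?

tovol

xelane present → faline forms (R2).
faline present → tovol forms (R1).
sabide would need lamine and faline (R5), but lamine never forms. ornide would need tovol, xelane, and lamine (R4), but lamine never forms.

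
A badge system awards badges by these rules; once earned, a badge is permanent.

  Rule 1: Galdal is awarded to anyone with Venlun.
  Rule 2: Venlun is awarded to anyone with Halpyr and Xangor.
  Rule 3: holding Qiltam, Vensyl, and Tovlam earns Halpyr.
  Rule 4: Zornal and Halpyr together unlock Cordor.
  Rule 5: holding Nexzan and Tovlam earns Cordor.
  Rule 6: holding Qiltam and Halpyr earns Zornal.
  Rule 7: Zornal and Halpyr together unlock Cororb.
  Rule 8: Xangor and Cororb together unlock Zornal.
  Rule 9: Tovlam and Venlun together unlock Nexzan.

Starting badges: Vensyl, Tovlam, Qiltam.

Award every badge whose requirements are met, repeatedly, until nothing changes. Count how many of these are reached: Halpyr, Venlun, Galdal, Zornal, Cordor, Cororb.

4

With Qiltam, Vensyl, and Tovlam, Halpyr is earned (Rule 3).
With Qiltam and Halpyr, Zornal is earned (Rule 6).
With Zornal and Halpyr, Cordor is earned (Rule 4).
With Zornal and Halpyr, Cororb is earned (Rule 7).
Halpyr: reached.
Venlun would need Halpyr and Xangor (Rule 2), but Xangor is never earned.
Galdal would need Venlun (Rule 1), but Venlun is never earned.
Zornal: reached.
Cordor: reached.
Cororb: reached.
Reached: Halpyr, Zornal, Cordor, and Cororb — 4 of the 6.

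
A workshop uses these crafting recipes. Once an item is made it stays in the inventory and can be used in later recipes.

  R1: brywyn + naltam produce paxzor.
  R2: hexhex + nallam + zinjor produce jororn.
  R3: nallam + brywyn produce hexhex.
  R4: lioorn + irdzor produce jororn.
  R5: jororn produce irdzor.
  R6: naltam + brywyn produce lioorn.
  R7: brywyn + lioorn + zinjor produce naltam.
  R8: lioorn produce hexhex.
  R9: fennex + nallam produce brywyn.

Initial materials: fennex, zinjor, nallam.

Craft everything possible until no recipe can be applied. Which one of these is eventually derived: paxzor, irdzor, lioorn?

irdzor

fennex + nallam → brywyn (R9).
Using R3, nallam and brywyn make hexhex.
hexhex + nallam + zinjor → jororn (R2).
jororn → irdzor (R5).
lioorn would need naltam and brywyn (R6), but naltam is never obtained. paxzor would need brywyn and naltam (R1), but naltam is never obtained.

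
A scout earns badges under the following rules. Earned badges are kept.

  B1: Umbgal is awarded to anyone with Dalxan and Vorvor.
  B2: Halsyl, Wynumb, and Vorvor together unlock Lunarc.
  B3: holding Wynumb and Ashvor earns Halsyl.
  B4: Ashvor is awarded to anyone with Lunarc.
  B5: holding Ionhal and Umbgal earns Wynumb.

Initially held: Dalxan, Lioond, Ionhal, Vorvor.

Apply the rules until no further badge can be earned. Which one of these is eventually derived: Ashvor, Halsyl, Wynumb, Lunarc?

Wynumb

With Dalxan and Vorvor, Umbgal is earned (B1).
With Ionhal and Umbgal, Wynumb is earned (B5).
Lunarc would need Halsyl, Wynumb, and Vorvor (B2), but Halsyl is never earned. Halsyl would need Wynumb and Ashvor (B3), but Ashvor is never earned. Ashvor would need Lunarc (B4), but Lunarc is never earned.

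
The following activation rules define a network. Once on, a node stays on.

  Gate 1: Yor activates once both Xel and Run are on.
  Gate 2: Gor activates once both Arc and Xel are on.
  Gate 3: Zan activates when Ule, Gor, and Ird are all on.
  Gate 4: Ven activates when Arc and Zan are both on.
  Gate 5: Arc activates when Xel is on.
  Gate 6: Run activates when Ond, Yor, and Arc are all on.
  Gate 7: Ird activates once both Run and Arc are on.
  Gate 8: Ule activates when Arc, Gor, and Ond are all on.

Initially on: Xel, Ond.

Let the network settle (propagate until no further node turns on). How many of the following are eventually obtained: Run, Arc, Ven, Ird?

1

Gate 5: Xel on → Arc on.
Run would need Ond, Yor, and Arc (Gate 6), but Yor never turns on.
Arc: reached.
Ven would need Arc and Zan (Gate 4), but Zan never turns on.
Ird would need Run and Arc (Gate 7), but Run never turns on.
Reached: Arc — 1 of the 4.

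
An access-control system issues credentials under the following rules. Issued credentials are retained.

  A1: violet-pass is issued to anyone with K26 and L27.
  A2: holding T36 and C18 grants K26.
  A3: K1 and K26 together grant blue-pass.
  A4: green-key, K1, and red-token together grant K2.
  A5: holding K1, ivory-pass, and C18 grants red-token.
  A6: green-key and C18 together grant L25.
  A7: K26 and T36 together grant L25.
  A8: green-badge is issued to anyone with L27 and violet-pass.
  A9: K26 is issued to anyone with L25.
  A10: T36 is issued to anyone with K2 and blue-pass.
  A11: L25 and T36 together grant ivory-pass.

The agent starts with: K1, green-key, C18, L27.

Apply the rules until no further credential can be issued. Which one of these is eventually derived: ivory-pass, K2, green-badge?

Holding green-key and C18 grants L25 (A6).
Holding L25 grants K26 (A9).
Holding K26 and L27 grants violet-pass (A1).
Holding L27 and violet-pass grants green-badge (A8).
K2 would need green-key, K1, and red-token (A4), but red-token is never granted. ivory-pass would need L25 and T36 (A11), but T36 is never granted.

green-badge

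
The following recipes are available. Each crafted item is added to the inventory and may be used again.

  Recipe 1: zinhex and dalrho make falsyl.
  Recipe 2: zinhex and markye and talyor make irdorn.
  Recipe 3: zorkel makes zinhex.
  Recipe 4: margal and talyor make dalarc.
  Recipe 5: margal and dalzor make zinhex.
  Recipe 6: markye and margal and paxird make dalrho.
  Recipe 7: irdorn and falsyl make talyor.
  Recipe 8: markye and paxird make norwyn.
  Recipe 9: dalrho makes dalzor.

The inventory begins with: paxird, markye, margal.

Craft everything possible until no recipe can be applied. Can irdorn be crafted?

No

irdorn would need zinhex, markye, and talyor (Recipe 2), but talyor is never obtained.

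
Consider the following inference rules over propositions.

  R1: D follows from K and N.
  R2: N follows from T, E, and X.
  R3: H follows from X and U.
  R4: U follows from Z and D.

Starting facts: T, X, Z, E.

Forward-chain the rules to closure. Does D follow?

D would need K and N (R1), but K is never established.

No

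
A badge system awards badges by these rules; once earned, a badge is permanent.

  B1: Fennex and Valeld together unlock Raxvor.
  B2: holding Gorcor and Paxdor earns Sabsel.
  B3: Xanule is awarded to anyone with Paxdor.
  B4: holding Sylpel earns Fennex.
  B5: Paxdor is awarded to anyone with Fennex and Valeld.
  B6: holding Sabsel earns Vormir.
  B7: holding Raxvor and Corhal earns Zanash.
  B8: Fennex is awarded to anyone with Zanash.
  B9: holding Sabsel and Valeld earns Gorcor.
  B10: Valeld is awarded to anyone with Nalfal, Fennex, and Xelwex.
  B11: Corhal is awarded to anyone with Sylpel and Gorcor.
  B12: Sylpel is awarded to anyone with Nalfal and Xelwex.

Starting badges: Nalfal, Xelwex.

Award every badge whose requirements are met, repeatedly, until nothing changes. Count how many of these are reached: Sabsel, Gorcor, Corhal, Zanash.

0

Sabsel would need Gorcor and Paxdor (B2), but Gorcor is never earned.
Gorcor would need Sabsel and Valeld (B9), but Sabsel is never earned.
Corhal would need Sylpel and Gorcor (B11), but Gorcor is never earned.
Zanash would need Raxvor and Corhal (B7), but Corhal is never earned.
None of the 4 are reached.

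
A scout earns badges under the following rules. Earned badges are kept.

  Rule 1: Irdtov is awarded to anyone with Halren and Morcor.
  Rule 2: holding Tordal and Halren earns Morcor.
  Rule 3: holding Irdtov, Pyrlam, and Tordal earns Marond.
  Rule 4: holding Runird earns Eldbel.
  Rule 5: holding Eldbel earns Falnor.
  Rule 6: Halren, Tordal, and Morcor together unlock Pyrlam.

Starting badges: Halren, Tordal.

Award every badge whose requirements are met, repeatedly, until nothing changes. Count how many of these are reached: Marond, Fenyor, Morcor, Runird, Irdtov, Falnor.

3

With Tordal and Halren, Morcor is earned (Rule 2).
With Halren and Morcor, Irdtov is earned (Rule 1).
With Halren, Tordal, and Morcor, Pyrlam is earned (Rule 6).
With Irdtov, Pyrlam, and Tordal, Marond is earned (Rule 3).
Marond: reached.
No rule produces Fenyor, and it is not given.
Morcor: reached.
No rule produces Runird, and it is not given.
Irdtov: reached.
Falnor would need Eldbel (Rule 5), but Eldbel is never earned.
Reached: Marond, Morcor, and Irdtov — 3 of the 6.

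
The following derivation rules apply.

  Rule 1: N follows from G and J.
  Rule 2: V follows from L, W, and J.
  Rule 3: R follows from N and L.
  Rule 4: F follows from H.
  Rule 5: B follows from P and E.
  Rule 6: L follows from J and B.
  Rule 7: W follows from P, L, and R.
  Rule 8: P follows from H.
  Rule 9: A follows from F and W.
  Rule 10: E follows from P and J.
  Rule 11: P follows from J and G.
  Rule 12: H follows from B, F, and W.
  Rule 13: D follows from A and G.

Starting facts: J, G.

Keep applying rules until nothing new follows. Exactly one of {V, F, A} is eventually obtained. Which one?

J and G hold, so P follows (Rule 11).
G and J hold, so N follows (Rule 1).
From P and J, Rule 10 gives E.
P and E hold, so B follows (Rule 5).
From J and B, Rule 6 gives L.
N and L hold, so R follows (Rule 3).
P, L, and R hold, so W follows (Rule 7).
From L, W, and J, Rule 2 gives V.
A would need F and W (Rule 9), but F is never established. F would need H (Rule 4), but H is never established.

V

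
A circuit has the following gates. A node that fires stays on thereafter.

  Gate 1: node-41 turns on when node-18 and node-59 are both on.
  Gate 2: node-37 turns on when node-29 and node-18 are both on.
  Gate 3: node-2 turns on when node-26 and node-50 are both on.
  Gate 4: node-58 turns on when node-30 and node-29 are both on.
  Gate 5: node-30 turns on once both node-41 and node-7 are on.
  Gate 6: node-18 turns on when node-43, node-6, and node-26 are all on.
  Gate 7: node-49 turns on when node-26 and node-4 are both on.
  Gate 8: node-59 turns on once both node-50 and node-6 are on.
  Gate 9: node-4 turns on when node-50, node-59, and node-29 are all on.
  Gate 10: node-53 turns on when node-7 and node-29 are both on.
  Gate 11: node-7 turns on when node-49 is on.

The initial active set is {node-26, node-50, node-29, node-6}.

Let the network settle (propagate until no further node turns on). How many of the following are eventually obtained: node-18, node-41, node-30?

node-18 would need node-43, node-6, and node-26 (Gate 6), but node-43 never turns on.
node-41 would need node-18 and node-59 (Gate 1), but node-18 never turns on.
node-30 would need node-41 and node-7 (Gate 5), but node-41 never turns on.
None of the 3 are reached.

0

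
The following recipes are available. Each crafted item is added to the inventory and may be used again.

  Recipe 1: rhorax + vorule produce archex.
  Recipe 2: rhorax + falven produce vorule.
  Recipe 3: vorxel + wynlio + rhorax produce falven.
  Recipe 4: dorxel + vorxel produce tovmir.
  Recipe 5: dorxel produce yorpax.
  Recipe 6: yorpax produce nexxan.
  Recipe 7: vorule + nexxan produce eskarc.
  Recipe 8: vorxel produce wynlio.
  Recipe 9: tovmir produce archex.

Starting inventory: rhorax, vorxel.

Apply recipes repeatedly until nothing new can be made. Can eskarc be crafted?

No

eskarc would need vorule and nexxan (Recipe 7), but nexxan is never obtained.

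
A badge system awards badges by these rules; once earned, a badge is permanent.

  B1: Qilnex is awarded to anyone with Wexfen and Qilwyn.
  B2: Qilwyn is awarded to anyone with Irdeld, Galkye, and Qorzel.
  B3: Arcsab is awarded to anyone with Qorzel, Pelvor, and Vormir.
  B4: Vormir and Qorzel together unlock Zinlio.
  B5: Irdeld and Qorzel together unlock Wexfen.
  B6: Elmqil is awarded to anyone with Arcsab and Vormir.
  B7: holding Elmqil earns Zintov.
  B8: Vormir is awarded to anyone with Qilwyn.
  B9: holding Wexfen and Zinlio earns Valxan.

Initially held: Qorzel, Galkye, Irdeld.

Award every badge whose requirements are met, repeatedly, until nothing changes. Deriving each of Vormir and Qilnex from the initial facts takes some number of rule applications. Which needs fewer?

Vormir: With Irdeld, Galkye, and Qorzel, Qilwyn is earned (B2). With Qilwyn, Vormir is earned (B8). [2 rule applications]
Qilnex: With Irdeld, Galkye, and Qorzel, Qilwyn is earned (B2). With Irdeld and Qorzel, Wexfen is earned (B5). With Wexfen and Qilwyn, Qilnex is earned (B1). [3 rule applications]
Vormir needs fewer.

Vormir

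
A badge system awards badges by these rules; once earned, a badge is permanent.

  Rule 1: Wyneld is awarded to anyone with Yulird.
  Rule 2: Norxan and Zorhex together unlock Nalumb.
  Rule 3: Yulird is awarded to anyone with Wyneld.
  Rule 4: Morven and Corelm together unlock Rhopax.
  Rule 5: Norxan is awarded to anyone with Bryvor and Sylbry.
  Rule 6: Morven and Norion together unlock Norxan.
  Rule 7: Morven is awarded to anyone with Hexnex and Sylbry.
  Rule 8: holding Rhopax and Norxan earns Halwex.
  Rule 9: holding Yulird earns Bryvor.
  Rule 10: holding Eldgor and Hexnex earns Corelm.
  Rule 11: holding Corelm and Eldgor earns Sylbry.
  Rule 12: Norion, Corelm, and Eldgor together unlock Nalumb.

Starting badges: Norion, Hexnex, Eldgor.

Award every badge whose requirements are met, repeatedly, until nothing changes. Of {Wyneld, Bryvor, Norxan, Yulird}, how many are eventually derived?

1

With Eldgor and Hexnex, Corelm is earned (Rule 10).
With Corelm and Eldgor, Sylbry is earned (Rule 11).
With Hexnex and Sylbry, Morven is earned (Rule 7).
With Morven and Norion, Norxan is earned (Rule 6).
Wyneld would need Yulird (Rule 1), but Yulird is never earned.
Bryvor would need Yulird (Rule 9), but Yulird is never earned.
Norxan: reached.
Yulird would need Wyneld (Rule 3), but Wyneld is never earned.
Reached: Norxan — 1 of the 4.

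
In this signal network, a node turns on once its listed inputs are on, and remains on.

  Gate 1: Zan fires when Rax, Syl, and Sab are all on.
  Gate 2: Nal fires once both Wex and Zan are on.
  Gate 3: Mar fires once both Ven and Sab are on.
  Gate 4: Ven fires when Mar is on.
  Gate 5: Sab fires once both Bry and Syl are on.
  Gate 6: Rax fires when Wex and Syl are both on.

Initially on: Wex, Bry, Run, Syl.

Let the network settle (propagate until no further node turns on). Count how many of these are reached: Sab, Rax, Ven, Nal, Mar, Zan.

Gate 6: Wex and Syl on → Rax on.
Gate 5: Bry and Syl on → Sab on.
Gate 1: Rax, Syl, and Sab on → Zan on.
Gate 2: Wex and Zan on → Nal on.
Sab: reached.
Rax: reached.
Ven would need Mar (Gate 4), but Mar never turns on.
Nal: reached.
Mar would need Ven and Sab (Gate 3), but Ven never turns on.
Zan: reached.
Reached: Sab, Rax, Nal, and Zan — 4 of the 6.

4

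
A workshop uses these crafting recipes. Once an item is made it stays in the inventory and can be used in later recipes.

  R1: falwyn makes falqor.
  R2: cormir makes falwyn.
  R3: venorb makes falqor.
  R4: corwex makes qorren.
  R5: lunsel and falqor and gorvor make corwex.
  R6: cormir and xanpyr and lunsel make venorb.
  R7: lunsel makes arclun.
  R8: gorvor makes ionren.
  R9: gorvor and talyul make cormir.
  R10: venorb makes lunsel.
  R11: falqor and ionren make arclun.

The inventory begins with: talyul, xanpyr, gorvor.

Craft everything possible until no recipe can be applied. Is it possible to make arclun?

gorvor and talyul → cormir (R9).
gorvor → ionren (R8).
Using R2, cormir makes falwyn.
Using R1, falwyn makes falqor.
falqor and ionren → arclun (R11).

Yes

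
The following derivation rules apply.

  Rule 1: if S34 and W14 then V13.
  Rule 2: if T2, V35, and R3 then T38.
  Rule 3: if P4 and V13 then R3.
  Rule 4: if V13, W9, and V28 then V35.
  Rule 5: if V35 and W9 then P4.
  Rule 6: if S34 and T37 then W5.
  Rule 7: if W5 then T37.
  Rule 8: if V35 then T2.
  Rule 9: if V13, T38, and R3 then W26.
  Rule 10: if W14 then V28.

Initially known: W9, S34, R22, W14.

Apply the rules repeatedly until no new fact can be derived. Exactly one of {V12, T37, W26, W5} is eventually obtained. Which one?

W26

S34 and W14 hold, so V13 follows (Rule 1).
W14 holds, so V28 follows (Rule 10).
V13, W9, and V28 hold, so V35 follows (Rule 4).
From V35 and W9, Rule 5 gives P4.
From V35, Rule 8 gives T2.
From P4 and V13, Rule 3 gives R3.
T2, V35, and R3 hold, so T38 follows (Rule 2).
V13, T38, and R3 hold, so W26 follows (Rule 9).
T37 would need W5 (Rule 7), but W5 is never established. No rule produces V12, and it is not given. W5 would need S34 and T37 (Rule 6), but T37 is never established.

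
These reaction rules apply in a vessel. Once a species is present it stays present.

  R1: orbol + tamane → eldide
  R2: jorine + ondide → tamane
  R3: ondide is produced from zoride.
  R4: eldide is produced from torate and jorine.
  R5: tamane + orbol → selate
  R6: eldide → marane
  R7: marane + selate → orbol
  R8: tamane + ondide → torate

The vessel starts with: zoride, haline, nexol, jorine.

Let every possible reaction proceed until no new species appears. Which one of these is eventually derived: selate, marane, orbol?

marane

zoride present → ondide forms (R3).
jorine and ondide present → tamane forms (R2).
tamane and ondide present → torate forms (R8).
torate and jorine present → eldide forms (R4).
eldide present → marane forms (R6).
orbol would need marane and selate (R7), but selate never forms. selate would need tamane and orbol (R5), but orbol never forms.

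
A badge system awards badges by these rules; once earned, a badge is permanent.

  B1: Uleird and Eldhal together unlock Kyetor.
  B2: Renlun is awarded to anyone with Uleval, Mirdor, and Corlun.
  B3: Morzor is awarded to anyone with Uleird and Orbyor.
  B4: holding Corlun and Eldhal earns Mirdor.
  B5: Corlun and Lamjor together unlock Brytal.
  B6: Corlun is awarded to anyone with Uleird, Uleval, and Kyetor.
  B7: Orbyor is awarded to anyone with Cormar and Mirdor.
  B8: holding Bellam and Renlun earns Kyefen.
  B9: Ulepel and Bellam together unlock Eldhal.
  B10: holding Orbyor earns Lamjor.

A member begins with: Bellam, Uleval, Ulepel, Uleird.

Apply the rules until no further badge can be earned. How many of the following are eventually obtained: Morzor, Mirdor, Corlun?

2

With Ulepel and Bellam, Eldhal is earned (B9).
With Uleird and Eldhal, Kyetor is earned (B1).
With Uleird, Uleval, and Kyetor, Corlun is earned (B6).
With Corlun and Eldhal, Mirdor is earned (B4).
Morzor would need Uleird and Orbyor (B3), but Orbyor is never earned.
Mirdor: reached.
Corlun: reached.
Reached: Mirdor and Corlun — 2 of the 3.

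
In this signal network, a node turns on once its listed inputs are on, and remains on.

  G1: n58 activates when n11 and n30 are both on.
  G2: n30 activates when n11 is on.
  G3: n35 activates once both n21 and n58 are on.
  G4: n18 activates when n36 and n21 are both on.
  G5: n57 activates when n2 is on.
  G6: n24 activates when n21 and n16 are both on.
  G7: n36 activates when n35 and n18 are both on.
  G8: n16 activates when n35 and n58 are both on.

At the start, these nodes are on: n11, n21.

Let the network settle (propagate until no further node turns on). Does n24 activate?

G2: n11 on → n30 on.
n11 and n30 are on, so n58 activates (G1).
G3: n21 and n58 on → n35 on.
n35 and n58 are on, so n16 activates (G8).
G6: n21 and n16 on → n24 on.

Yes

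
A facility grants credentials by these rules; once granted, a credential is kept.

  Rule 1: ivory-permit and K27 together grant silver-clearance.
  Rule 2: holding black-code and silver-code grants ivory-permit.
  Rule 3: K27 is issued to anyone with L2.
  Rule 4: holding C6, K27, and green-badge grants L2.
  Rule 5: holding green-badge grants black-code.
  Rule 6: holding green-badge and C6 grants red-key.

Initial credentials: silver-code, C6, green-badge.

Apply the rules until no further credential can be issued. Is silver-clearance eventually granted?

No

silver-clearance would need ivory-permit and K27 (Rule 1), but K27 is never granted.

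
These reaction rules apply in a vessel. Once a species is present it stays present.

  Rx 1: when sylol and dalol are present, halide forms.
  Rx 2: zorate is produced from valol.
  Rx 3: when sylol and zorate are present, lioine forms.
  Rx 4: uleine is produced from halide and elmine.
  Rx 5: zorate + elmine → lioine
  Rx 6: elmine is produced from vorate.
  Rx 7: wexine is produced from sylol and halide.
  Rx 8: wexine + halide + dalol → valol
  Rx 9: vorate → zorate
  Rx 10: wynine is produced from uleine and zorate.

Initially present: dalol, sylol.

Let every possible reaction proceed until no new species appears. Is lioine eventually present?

sylol and dalol present → halide forms (Rx 1).
sylol and halide present → wexine forms (Rx 7).
wexine, halide, and dalol present → valol forms (Rx 8).
valol present → zorate forms (Rx 2).
sylol and zorate present → lioine forms (Rx 3).

Yes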